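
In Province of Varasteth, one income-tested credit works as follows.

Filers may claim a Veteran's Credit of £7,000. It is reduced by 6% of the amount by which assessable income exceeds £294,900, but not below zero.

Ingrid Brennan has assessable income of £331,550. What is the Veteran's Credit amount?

Veteran's Credit: 6% of the £36,650 excess over £294,900 is £2,199; credit = £7,000 − £2,199 = £4,801.

£4,801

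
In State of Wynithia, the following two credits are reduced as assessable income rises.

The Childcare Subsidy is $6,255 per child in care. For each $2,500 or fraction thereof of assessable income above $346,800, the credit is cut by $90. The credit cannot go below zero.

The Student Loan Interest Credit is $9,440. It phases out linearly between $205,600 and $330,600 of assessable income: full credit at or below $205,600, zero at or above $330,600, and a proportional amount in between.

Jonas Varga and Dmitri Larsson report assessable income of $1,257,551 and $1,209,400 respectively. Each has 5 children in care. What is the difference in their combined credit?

$135

Jonas ($1,257,551): Childcare Subsidy: base = 5 × $6,255 = $31,275. income exceeds $346,800 by $910,751 → 365 increments × $90 = $32,850 ≥ base, so the credit is $0. Student Loan Interest Credit: $1,257,551 is at or above $330,600, so the credit is $0. total $0 + $0 = $0
Dmitri ($1,209,400): Childcare Subsidy: base = 5 × $6,255 = $31,275. income exceeds $346,800 by $862,600, which is 346 full-or-partial $2,500 increments; reduction = 346 × $90 = $31,140, leaving $135. Student Loan Interest Credit: $1,209,400 is at or above $330,600, so the credit is $0. total $135 + $0 = $135
Difference: |$0 − $135| = $135.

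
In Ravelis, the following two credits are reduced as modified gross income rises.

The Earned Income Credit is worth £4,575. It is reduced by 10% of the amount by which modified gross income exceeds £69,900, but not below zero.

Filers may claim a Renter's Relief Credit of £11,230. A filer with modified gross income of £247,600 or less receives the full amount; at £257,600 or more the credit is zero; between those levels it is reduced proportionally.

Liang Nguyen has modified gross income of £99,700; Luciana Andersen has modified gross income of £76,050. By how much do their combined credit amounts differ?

Liang (£99,700): Earned Income Credit: 10% of the £29,800 excess over £69,900 is £2,980; credit = £4,575 − £2,980 = £1,595. Renter's Relief Credit: £99,700 is at or below the £247,600 threshold, so the full £11,230 applies. total £1,595 + £11,230 = £12,825
Luciana (£76,050): Earned Income Credit: 10% of the £6,150 excess over £69,900 is £615; credit = £4,575 − £615 = £3,960. Renter's Relief Credit: £76,050 is at or below the £247,600 threshold, so the full £11,230 applies. total £3,960 + £11,230 = £15,190
Difference: |£12,825 − £15,190| = £2,365.

£2,365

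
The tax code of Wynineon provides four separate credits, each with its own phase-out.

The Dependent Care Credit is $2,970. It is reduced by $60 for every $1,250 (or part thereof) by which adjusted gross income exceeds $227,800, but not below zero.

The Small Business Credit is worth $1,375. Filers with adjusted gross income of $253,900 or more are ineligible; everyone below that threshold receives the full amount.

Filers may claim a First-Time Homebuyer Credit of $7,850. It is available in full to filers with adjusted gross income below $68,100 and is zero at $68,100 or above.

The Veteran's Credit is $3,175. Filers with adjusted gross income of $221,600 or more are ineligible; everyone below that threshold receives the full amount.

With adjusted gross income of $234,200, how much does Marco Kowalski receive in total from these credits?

$3,985

Dependent Care Credit: income exceeds $227,800 by $6,400, which is 6 full-or-partial $1,250 increments; reduction = 6 × $60 = $360, leaving $2,610.
Small Business Credit: $234,200 is below the $253,900 cutoff, so the full $1,375 applies.
First-Time Homebuyer Credit: $234,200 meets or exceeds the $68,100 cutoff, so the credit is $0.
Veteran's Credit: $234,200 meets or exceeds the $221,600 cutoff, so the credit is $0.
Total: $2,610 + $1,375 + $0 + $0 = $3,985.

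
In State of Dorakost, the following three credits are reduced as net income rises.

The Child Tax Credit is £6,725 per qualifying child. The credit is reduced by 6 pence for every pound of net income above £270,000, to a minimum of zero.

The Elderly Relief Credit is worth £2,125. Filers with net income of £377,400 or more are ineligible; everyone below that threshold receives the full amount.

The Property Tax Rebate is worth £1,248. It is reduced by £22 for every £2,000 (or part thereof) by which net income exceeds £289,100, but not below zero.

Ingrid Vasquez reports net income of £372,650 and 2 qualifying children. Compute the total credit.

Child Tax Credit: base = 2 × £6,725 = £13,450. 6% of the £102,650 excess over £270,000 is £6,159; credit = £13,450 − £6,159 = £7,291.
Elderly Relief Credit: £372,650 is below the £377,400 cutoff, so the full £2,125 applies.
Property Tax Rebate: income exceeds £289,100 by £83,550, which is 42 full-or-partial £2,000 increments; reduction = 42 × £22 = £924, leaving £324.
Total: £7,291 + £2,125 + £324 = £9,740.

£9,740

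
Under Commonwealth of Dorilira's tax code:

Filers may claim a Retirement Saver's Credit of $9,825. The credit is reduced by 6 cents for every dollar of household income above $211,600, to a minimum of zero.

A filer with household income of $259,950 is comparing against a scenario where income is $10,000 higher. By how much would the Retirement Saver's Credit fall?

$600

At $259,950 — 6% of the $48,350 excess over $211,600 is $2,901; credit = $9,825 − $2,901 = $6,924.
At $269,950 — 6% of the $58,350 excess over $211,600 is $3,501; credit = $9,825 − $3,501 = $6,324.
Lost: $6,924 − $6,324 = $600.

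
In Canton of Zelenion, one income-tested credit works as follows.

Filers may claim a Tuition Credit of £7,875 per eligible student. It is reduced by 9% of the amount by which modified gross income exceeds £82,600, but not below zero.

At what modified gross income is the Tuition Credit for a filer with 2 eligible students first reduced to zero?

£257,600

Full credit = 2 × £7,875 = £15,750.
The credit falls by 9% of each pound above £82,600, so it reaches zero when the excess is £15,750 / 9% = £175,000: income = £82,600 + £175,000 = £257,600.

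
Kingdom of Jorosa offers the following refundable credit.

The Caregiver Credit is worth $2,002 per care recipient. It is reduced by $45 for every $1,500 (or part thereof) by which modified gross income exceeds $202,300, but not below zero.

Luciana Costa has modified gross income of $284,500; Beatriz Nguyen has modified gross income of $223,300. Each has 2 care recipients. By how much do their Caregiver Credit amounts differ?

Luciana ($284,500): Caregiver Credit: base = 2 × $2,002 = $4,004. income exceeds $202,300 by $82,200, which is 55 full-or-partial $1,500 increments; reduction = 55 × $45 = $2,475, leaving $1,529.
Beatriz ($223,300): Caregiver Credit: base = 2 × $2,002 = $4,004. income exceeds $202,300 by $21,000, which is 14 full-or-partial $1,500 increments; reduction = 14 × $45 = $630, leaving $3,374.
Difference: |$1,529 − $3,374| = $1,845.

$1,845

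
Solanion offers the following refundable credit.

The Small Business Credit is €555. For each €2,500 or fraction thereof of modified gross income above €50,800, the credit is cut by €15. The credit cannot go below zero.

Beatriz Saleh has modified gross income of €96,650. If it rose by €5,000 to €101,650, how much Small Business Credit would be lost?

€30

At €96,650 — income exceeds €50,800 by €45,850, which is 19 full-or-partial €2,500 increments; reduction = 19 × €15 = €285, leaving €270.
At €101,650 — income exceeds €50,800 by €50,850, which is 21 full-or-partial €2,500 increments; reduction = 21 × €15 = €315, leaving €240.
Lost: €270 − €240 = €30.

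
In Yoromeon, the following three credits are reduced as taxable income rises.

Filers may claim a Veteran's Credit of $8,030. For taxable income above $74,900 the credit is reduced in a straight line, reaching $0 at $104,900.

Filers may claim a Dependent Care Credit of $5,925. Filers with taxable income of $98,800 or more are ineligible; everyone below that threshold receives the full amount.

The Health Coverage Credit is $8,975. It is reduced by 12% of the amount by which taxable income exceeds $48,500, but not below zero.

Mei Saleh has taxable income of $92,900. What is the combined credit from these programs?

Veteran's Credit: $92,900 is $18,000 into a $30,000 phase-out range, leaving 12,000/30,000 of the credit: $8,030 × 12,000/30,000 = $3,212.
Dependent Care Credit: $92,900 is below the $98,800 cutoff, so the full $5,925 applies.
Health Coverage Credit: 12% of the $44,400 excess over $48,500 is $5,328; credit = $8,975 − $5,328 = $3,647.
Total: $3,212 + $5,925 + $3,647 = $12,784.

$12,784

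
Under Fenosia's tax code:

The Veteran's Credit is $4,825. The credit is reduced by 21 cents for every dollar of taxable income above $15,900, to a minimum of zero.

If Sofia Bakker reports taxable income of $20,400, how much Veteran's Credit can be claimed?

$3,880

Veteran's Credit: 21% of the $4,500 excess over $15,900 is $945; credit = $4,825 − $945 = $3,880.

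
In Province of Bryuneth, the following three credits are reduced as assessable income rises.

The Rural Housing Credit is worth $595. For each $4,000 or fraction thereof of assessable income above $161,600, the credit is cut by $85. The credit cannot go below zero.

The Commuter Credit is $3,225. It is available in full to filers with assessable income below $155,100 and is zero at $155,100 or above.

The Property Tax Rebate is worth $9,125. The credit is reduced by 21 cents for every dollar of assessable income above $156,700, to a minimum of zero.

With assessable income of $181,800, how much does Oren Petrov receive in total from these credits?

Rural Housing Credit: income exceeds $161,600 by $20,200, which is 6 full-or-partial $4,000 increments; reduction = 6 × $85 = $510, leaving $85.
Commuter Credit: $181,800 meets or exceeds the $155,100 cutoff, so the credit is $0.
Property Tax Rebate: 21% of the $25,100 excess over $156,700 is $5,271; credit = $9,125 − $5,271 = $3,854.
Total: $85 + $0 + $3,854 = $3,939.

$3,939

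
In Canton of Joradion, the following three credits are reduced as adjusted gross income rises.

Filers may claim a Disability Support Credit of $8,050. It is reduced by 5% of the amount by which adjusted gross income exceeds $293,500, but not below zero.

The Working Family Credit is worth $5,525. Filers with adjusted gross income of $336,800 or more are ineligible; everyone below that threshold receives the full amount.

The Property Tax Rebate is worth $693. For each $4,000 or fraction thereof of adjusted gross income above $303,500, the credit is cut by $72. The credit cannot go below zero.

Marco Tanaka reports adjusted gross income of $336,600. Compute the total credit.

Disability Support Credit: 5% of the $43,100 excess over $293,500 is $2,155; credit = $8,050 − $2,155 = $5,895.
Working Family Credit: $336,600 is below the $336,800 cutoff, so the full $5,525 applies.
Property Tax Rebate: income exceeds $303,500 by $33,100, which is 9 full-or-partial $4,000 increments; reduction = 9 × $72 = $648, leaving $45.
Total: $5,895 + $5,525 + $45 = $11,465.

$11,465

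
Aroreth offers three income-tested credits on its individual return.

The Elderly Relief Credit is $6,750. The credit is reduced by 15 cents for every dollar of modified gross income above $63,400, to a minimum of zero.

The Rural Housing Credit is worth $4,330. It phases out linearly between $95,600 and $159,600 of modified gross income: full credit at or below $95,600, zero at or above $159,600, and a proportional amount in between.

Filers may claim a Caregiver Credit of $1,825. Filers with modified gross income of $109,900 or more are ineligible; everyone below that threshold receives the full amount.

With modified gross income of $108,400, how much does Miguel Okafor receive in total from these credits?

$5,289

Elderly Relief Credit: 15% of the $45,000 excess over $63,400 is $6,750 ≥ base, so the credit is $0.
Rural Housing Credit: $108,400 is $12,800 into a $64,000 phase-out range, leaving 51,200/64,000 of the credit: $4,330 × 51,200/64,000 = $3,464.
Caregiver Credit: $108,400 is below the $109,900 cutoff, so the full $1,825 applies.
Total: $0 + $3,464 + $1,825 = $5,289.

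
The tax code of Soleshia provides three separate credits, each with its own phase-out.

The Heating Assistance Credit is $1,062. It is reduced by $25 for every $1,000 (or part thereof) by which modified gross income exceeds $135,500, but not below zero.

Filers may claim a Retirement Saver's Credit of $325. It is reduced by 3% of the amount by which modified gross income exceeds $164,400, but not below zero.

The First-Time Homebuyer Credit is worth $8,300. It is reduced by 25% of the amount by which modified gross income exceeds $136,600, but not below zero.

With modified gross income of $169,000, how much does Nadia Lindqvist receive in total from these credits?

$599

Heating Assistance Credit: income exceeds $135,500 by $33,500, which is 34 full-or-partial $1,000 increments; reduction = 34 × $25 = $850, leaving $212.
Retirement Saver's Credit: 3% of the $4,600 excess over $164,400 is $138; credit = $325 − $138 = $187.
First-Time Homebuyer Credit: 25% of the $32,400 excess over $136,600 is $8,100; credit = $8,300 − $8,100 = $200.
Total: $212 + $187 + $200 = $599.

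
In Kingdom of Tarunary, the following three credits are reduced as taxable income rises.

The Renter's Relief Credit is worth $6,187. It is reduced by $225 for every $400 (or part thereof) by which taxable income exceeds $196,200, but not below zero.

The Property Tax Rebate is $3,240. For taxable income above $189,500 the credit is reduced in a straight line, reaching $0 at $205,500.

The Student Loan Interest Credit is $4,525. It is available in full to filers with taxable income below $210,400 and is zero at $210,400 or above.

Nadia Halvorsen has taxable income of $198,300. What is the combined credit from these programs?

$10,820

Renter's Relief Credit: income exceeds $196,200 by $2,100, which is 6 full-or-partial $400 increments; reduction = 6 × $225 = $1,350, leaving $4,837.
Property Tax Rebate: $198,300 is $8,800 into a $16,000 phase-out range, leaving 7,200/16,000 of the credit: $3,240 × 7,200/16,000 = $1,458.
Student Loan Interest Credit: $198,300 is below the $210,400 cutoff, so the full $4,525 applies.
Total: $4,837 + $1,458 + $4,525 = $10,820.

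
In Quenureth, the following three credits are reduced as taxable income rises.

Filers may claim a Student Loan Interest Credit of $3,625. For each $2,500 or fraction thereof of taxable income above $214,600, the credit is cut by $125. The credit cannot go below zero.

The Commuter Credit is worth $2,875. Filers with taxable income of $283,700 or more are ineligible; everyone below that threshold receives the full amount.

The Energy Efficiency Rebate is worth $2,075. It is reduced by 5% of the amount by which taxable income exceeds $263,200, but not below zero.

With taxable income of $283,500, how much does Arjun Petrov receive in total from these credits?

Student Loan Interest Credit: income exceeds $214,600 by $68,900, which is 28 full-or-partial $2,500 increments; reduction = 28 × $125 = $3,500, leaving $125.
Commuter Credit: $283,500 is below the $283,700 cutoff, so the full $2,875 applies.
Energy Efficiency Rebate: 5% of the $20,300 excess over $263,200 is $1,015; credit = $2,075 − $1,015 = $1,060.
Total: $125 + $2,875 + $1,060 = $4,060.

$4,060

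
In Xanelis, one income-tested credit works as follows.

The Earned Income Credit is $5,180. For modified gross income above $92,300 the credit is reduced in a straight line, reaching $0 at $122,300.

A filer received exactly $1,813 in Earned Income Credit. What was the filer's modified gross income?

$111,800

$1,813 is 1,813/5,180 of the full $5,180, so 3,367/5,180 of the $30,000 range has been used: income = $92,300 + $30,000 × 3,367/5,180 = $111,800.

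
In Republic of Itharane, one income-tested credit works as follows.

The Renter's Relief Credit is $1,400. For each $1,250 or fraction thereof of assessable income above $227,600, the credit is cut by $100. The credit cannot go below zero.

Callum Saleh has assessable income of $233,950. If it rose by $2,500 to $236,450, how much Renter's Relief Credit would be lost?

At $233,950 — income exceeds $227,600 by $6,350, which is 6 full-or-partial $1,250 increments; reduction = 6 × $100 = $600, leaving $800.
At $236,450 — income exceeds $227,600 by $8,850, which is 8 full-or-partial $1,250 increments; reduction = 8 × $100 = $800, leaving $600.
Lost: $800 − $600 = $200.

$200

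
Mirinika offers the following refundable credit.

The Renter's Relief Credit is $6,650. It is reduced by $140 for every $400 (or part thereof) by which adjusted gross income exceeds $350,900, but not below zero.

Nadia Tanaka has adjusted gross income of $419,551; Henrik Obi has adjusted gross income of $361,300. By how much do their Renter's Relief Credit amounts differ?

$3,010

Nadia ($419,551): Renter's Relief Credit: income exceeds $350,900 by $68,651 → 172 increments × $140 = $24,080 ≥ base, so the credit is $0.
Henrik ($361,300): Renter's Relief Credit: income exceeds $350,900 by $10,400, which is 26 full-or-partial $400 increments; reduction = 26 × $140 = $3,640, leaving $3,010.
Difference: |$0 − $3,010| = $3,010.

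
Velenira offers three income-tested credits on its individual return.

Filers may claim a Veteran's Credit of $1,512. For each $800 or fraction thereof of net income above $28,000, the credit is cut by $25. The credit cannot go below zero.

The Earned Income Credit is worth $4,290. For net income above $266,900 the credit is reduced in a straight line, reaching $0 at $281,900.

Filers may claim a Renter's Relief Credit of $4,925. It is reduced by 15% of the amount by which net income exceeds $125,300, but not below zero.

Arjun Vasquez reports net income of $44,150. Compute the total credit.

Veteran's Credit: income exceeds $28,000 by $16,150, which is 21 full-or-partial $800 increments; reduction = 21 × $25 = $525, leaving $987.
Earned Income Credit: $44,150 is at or below the $266,900 threshold, so the full $4,290 applies.
Renter's Relief Credit: $44,150 is at or below the $125,300 threshold, so the full $4,925 applies.
Total: $987 + $4,290 + $4,925 = $10,202.

$10,202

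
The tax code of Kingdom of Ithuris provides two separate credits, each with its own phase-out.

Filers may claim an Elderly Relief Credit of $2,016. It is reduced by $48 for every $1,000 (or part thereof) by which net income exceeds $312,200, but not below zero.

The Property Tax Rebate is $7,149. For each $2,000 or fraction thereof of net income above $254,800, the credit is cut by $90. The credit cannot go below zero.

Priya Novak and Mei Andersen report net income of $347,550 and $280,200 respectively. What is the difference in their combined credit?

$4,788

Priya ($347,550): Elderly Relief Credit: income exceeds $312,200 by $35,350, which is 36 full-or-partial $1,000 increments; reduction = 36 × $48 = $1,728, leaving $288. Property Tax Rebate: income exceeds $254,800 by $92,750, which is 47 full-or-partial $2,000 increments; reduction = 47 × $90 = $4,230, leaving $2,919. total $288 + $2,919 = $3,207
Mei ($280,200): Elderly Relief Credit: $280,200 is at or below the $312,200 threshold, so the full $2,016 applies. Property Tax Rebate: income exceeds $254,800 by $25,400, which is 13 full-or-partial $2,000 increments; reduction = 13 × $90 = $1,170, leaving $5,979. total $2,016 + $5,979 = $7,995
Difference: |$3,207 − $7,995| = $4,788.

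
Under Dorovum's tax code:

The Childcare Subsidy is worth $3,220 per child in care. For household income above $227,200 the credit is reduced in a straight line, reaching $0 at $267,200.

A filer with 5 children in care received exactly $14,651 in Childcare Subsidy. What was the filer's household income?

Full credit = 5 × $3,220 = $16,100.
$14,651 is 14,651/16,100 of the full $16,100, so 1,449/16,100 of the $40,000 range has been used: income = $227,200 + $40,000 × 1,449/16,100 = $230,800.

$230,800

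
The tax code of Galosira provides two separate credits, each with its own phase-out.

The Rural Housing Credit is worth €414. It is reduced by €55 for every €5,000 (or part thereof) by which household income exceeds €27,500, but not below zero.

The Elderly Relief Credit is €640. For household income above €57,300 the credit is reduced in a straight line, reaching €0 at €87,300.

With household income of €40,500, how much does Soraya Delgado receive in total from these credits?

Rural Housing Credit: income exceeds €27,500 by €13,000, which is 3 full-or-partial €5,000 increments; reduction = 3 × €55 = €165, leaving €249.
Elderly Relief Credit: €40,500 is at or below the €57,300 threshold, so the full €640 applies.
Total: €249 + €640 = €889.

€889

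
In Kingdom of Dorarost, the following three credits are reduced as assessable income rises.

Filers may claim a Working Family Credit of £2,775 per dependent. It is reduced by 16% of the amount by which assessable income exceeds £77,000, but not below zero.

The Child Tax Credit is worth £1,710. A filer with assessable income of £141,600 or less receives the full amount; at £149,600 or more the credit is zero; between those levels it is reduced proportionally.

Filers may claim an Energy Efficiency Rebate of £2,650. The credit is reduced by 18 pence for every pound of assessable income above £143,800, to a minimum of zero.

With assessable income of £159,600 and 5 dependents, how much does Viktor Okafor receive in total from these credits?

Working Family Credit: base = 5 × £2,775 = £13,875. 16% of the £82,600 excess over £77,000 is £13,216; credit = £13,875 − £13,216 = £659.
Child Tax Credit: £159,600 is at or above £149,600, so the credit is £0.
Energy Efficiency Rebate: 18% of the £15,800 excess over £143,800 is £2,844 ≥ base, so the credit is £0.
Total: £659 + £0 + £0 = £659.

£659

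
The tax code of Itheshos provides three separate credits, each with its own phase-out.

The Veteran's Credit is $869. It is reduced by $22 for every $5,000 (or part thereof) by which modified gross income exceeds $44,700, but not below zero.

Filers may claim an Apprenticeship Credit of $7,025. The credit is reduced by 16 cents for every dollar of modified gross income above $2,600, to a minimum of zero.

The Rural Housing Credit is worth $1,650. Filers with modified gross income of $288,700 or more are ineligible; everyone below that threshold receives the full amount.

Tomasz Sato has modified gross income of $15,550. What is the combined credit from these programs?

Veteran's Credit: $15,550 is at or below the $44,700 threshold, so the full $869 applies.
Apprenticeship Credit: 16% of the $12,950 excess over $2,600 is $2,072; credit = $7,025 − $2,072 = $4,953.
Rural Housing Credit: $15,550 is below the $288,700 cutoff, so the full $1,650 applies.
Total: $869 + $4,953 + $1,650 = $7,472.

$7,472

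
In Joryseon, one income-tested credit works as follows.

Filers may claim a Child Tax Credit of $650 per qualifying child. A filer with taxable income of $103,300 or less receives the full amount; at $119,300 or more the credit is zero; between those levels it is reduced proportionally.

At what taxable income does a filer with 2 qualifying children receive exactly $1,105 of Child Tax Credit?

$105,700

Full credit = 2 × $650 = $1,300.
$1,105 is 1,105/1,300 of the full $1,300, so 195/1,300 of the $16,000 range has been used: income = $103,300 + $16,000 × 195/1,300 = $105,700.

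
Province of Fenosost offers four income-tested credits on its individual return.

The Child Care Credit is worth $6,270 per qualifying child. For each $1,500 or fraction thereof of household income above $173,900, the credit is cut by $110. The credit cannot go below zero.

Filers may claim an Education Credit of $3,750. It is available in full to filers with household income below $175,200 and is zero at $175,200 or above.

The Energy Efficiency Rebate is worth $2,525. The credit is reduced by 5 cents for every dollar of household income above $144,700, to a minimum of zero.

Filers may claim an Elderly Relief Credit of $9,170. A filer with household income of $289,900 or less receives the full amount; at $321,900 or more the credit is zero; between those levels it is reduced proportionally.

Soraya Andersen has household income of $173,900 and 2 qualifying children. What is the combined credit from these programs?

$26,525

Child Care Credit: base = 2 × $6,270 = $12,540. $173,900 is at or below the $173,900 threshold, so the full $12,540 applies.
Education Credit: $173,900 is below the $175,200 cutoff, so the full $3,750 applies.
Energy Efficiency Rebate: 5% of the $29,200 excess over $144,700 is $1,460; credit = $2,525 − $1,460 = $1,065.
Elderly Relief Credit: $173,900 is at or below the $289,900 threshold, so the full $9,170 applies.
Total: $12,540 + $3,750 + $1,065 + $9,170 = $26,525.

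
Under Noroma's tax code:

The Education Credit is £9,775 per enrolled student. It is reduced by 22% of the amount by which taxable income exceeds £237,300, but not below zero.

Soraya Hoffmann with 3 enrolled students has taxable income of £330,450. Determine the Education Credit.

£8,832

Education Credit: base = 3 × £9,775 = £29,325. 22% of the £93,150 excess over £237,300 is £20,493; credit = £29,325 − £20,493 = £8,832.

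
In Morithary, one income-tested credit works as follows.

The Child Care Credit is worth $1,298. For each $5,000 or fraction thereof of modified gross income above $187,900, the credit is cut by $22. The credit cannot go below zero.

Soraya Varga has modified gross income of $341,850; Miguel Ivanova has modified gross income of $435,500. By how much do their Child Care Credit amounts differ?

$418

Soraya ($341,850): Child Care Credit: income exceeds $187,900 by $153,950, which is 31 full-or-partial $5,000 increments; reduction = 31 × $22 = $682, leaving $616.
Miguel ($435,500): Child Care Credit: income exceeds $187,900 by $247,600, which is 50 full-or-partial $5,000 increments; reduction = 50 × $22 = $1,100, leaving $198.
Difference: |$616 − $198| = $418.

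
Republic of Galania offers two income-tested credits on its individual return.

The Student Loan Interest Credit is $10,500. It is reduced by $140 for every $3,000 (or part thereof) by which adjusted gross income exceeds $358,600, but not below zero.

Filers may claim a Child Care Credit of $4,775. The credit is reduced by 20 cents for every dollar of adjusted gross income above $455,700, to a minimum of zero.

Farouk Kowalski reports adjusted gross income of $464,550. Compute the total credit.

Student Loan Interest Credit: income exceeds $358,600 by $105,950, which is 36 full-or-partial $3,000 increments; reduction = 36 × $140 = $5,040, leaving $5,460.
Child Care Credit: 20% of the $8,850 excess over $455,700 is $1,770; credit = $4,775 − $1,770 = $3,005.
Total: $5,460 + $3,005 = $8,465.

$8,465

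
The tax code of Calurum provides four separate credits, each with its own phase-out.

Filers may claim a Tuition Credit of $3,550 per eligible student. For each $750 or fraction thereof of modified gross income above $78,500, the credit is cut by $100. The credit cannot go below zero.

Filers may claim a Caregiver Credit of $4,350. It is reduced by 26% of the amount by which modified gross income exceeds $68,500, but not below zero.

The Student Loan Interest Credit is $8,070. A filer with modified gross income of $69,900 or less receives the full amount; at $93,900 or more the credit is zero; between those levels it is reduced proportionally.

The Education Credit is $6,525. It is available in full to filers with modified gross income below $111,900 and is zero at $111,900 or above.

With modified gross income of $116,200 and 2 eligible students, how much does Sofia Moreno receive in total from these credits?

Tuition Credit: base = 2 × $3,550 = $7,100. income exceeds $78,500 by $37,700, which is 51 full-or-partial $750 increments; reduction = 51 × $100 = $5,100, leaving $2,000.
Caregiver Credit: 26% of the $47,700 excess over $68,500 is $12,402 ≥ base, so the credit is $0.
Student Loan Interest Credit: $116,200 is at or above $93,900, so the credit is $0.
Education Credit: $116,200 meets or exceeds the $111,900 cutoff, so the credit is $0.
Total: $2,000 + $0 + $0 + $0 = $2,000.

$2,000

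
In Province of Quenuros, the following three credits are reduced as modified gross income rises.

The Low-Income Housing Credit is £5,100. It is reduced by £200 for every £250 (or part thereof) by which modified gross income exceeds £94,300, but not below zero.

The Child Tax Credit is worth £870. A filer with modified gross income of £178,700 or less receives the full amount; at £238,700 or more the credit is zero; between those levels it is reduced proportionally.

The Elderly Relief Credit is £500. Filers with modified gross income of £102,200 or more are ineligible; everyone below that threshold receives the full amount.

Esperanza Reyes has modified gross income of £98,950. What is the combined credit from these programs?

£2,670

Low-Income Housing Credit: income exceeds £94,300 by £4,650, which is 19 full-or-partial £250 increments; reduction = 19 × £200 = £3,800, leaving £1,300.
Child Tax Credit: £98,950 is at or below the £178,700 threshold, so the full £870 applies.
Elderly Relief Credit: £98,950 is below the £102,200 cutoff, so the full £500 applies.
Total: £1,300 + £870 + £500 = £2,670.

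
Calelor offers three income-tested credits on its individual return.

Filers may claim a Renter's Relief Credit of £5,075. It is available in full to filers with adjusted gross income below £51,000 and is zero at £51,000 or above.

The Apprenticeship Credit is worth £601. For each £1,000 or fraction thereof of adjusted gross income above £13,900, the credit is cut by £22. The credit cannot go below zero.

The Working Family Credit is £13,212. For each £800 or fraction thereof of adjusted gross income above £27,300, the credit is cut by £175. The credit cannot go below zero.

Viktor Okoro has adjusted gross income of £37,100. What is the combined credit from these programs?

Renter's Relief Credit: £37,100 is below the £51,000 cutoff, so the full £5,075 applies.
Apprenticeship Credit: income exceeds £13,900 by £23,200, which is 24 full-or-partial £1,000 increments; reduction = 24 × £22 = £528, leaving £73.
Working Family Credit: income exceeds £27,300 by £9,800, which is 13 full-or-partial £800 increments; reduction = 13 × £175 = £2,275, leaving £10,937.
Total: £5,075 + £73 + £10,937 = £16,085.

£16,085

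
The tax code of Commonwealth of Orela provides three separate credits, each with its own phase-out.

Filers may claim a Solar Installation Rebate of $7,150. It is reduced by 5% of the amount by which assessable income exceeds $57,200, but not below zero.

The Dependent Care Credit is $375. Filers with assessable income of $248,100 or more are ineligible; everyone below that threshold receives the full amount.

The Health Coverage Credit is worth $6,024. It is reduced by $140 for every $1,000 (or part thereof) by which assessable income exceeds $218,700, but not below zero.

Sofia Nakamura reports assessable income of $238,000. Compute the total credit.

$3,599

Solar Installation Rebate: 5% of the $180,800 excess over $57,200 is $9,040 ≥ base, so the credit is $0.
Dependent Care Credit: $238,000 is below the $248,100 cutoff, so the full $375 applies.
Health Coverage Credit: income exceeds $218,700 by $19,300, which is 20 full-or-partial $1,000 increments; reduction = 20 × $140 = $2,800, leaving $3,224.
Total: $0 + $375 + $3,224 = $3,599.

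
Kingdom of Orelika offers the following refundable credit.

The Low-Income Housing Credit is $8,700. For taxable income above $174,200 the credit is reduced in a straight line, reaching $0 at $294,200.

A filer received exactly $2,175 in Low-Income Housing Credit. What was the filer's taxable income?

$2,175 is 2,175/8,700 of the full $8,700, so 6,525/8,700 of the $120,000 range has been used: income = $174,200 + $120,000 × 6,525/8,700 = $264,200.

$264,200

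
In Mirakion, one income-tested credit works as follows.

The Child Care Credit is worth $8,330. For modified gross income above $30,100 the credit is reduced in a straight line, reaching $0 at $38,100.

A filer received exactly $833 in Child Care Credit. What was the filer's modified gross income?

$833 is 833/8,330 of the full $8,330, so 7,497/8,330 of the $8,000 range has been used: income = $30,100 + $8,000 × 7,497/8,330 = $37,300.

$37,300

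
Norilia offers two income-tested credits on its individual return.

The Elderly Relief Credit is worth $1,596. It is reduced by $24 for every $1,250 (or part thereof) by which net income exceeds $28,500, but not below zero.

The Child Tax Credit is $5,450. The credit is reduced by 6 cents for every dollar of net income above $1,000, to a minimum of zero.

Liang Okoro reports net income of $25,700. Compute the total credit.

Elderly Relief Credit: $25,700 is at or below the $28,500 threshold, so the full $1,596 applies.
Child Tax Credit: 6% of the $24,700 excess over $1,000 is $1,482; credit = $5,450 − $1,482 = $3,968.
Total: $1,596 + $3,968 = $5,564.

$5,564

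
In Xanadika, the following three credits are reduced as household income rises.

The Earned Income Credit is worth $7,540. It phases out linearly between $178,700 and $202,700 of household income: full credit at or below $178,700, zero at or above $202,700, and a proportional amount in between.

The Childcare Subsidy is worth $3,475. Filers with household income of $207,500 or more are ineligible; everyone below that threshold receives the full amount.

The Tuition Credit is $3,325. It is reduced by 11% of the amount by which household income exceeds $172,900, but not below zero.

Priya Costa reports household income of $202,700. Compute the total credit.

Earned Income Credit: $202,700 is at or above $202,700, so the credit is $0.
Childcare Subsidy: $202,700 is below the $207,500 cutoff, so the full $3,475 applies.
Tuition Credit: 11% of the $29,800 excess over $172,900 is $3,278; credit = $3,325 − $3,278 = $47.
Total: $0 + $3,475 + $47 = $3,522.

$3,522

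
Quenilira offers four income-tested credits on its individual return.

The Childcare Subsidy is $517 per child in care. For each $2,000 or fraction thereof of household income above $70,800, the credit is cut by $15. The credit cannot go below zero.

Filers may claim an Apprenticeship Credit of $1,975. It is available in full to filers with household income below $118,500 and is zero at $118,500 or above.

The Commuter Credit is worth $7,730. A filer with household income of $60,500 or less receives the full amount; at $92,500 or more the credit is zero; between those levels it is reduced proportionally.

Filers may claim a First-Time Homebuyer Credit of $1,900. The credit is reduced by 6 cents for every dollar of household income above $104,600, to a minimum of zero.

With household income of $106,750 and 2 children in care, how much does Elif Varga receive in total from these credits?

Childcare Subsidy: base = 2 × $517 = $1,034. income exceeds $70,800 by $35,950, which is 18 full-or-partial $2,000 increments; reduction = 18 × $15 = $270, leaving $764.
Apprenticeship Credit: $106,750 is below the $118,500 cutoff, so the full $1,975 applies.
Commuter Credit: $106,750 is at or above $92,500, so the credit is $0.
First-Time Homebuyer Credit: 6% of the $2,150 excess over $104,600 is $129; credit = $1,900 − $129 = $1,771.
Total: $764 + $1,975 + $0 + $1,771 = $4,510.

$4,510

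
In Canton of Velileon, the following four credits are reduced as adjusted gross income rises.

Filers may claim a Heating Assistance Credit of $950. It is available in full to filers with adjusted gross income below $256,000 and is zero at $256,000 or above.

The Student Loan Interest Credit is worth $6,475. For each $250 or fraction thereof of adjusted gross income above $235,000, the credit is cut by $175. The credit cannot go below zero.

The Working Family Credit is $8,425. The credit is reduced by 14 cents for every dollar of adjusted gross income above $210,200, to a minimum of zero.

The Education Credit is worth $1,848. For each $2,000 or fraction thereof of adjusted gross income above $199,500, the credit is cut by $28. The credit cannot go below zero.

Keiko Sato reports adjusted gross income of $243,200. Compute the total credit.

Heating Assistance Credit: $243,200 is below the $256,000 cutoff, so the full $950 applies.
Student Loan Interest Credit: income exceeds $235,000 by $8,200, which is 33 full-or-partial $250 increments; reduction = 33 × $175 = $5,775, leaving $700.
Working Family Credit: 14% of the $33,000 excess over $210,200 is $4,620; credit = $8,425 − $4,620 = $3,805.
Education Credit: income exceeds $199,500 by $43,700, which is 22 full-or-partial $2,000 increments; reduction = 22 × $28 = $616, leaving $1,232.
Total: $950 + $700 + $3,805 + $1,232 = $6,687.

$6,687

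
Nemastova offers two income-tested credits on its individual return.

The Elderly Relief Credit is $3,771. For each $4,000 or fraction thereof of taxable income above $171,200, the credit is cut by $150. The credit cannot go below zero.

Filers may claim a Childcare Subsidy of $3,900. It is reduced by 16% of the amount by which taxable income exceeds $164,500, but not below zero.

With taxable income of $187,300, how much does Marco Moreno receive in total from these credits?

Elderly Relief Credit: income exceeds $171,200 by $16,100, which is 5 full-or-partial $4,000 increments; reduction = 5 × $150 = $750, leaving $3,021.
Childcare Subsidy: 16% of the $22,800 excess over $164,500 is $3,648; credit = $3,900 − $3,648 = $252.
Total: $3,021 + $252 = $3,273.

$3,273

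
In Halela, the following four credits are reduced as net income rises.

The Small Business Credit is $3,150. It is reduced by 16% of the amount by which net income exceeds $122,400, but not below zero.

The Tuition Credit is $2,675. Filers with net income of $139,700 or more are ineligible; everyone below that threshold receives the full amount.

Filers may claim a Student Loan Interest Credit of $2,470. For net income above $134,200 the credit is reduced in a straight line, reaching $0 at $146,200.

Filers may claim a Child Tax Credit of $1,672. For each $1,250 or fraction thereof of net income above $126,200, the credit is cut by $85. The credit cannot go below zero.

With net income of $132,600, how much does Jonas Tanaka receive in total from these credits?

Small Business Credit: 16% of the $10,200 excess over $122,400 is $1,632; credit = $3,150 − $1,632 = $1,518.
Tuition Credit: $132,600 is below the $139,700 cutoff, so the full $2,675 applies.
Student Loan Interest Credit: $132,600 is at or below the $134,200 threshold, so the full $2,470 applies.
Child Tax Credit: income exceeds $126,200 by $6,400, which is 6 full-or-partial $1,250 increments; reduction = 6 × $85 = $510, leaving $1,162.
Total: $1,518 + $2,675 + $2,470 + $1,162 = $7,825.

$7,825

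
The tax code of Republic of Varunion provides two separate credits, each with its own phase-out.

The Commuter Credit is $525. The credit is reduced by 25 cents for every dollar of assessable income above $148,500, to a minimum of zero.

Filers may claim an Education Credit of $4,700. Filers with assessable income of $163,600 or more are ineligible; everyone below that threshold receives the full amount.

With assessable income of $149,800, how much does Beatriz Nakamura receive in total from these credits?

Commuter Credit: 25% of the $1,300 excess over $148,500 is $325; credit = $525 − $325 = $200.
Education Credit: $149,800 is below the $163,600 cutoff, so the full $4,700 applies.
Total: $200 + $4,700 = $4,900.

$4,900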